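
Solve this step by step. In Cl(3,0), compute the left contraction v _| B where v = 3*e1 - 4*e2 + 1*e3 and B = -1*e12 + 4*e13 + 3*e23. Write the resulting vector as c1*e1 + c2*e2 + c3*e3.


Left contraction v _| B = <vB>_1 (grade-1 part of the geometric product vB).
Using e1_|e12 = e2, e2_|e12 = -e1, e1_|e13 = e3, e3_|e13 = -e1, e2_|e23 = e3, e3_|e23 = -e2:
e1 coeff: -v2*b12 - v3*b13 = -(-4)*(-1) - (1)*(4) = -8
e2 coeff: v1*b12 - v3*b23 = (3)*(-1) - (1)*(3) = -6
e3 coeff: v1*b13 + v2*b23 = (3)*(4) + (-4)*(3) = 0
v _| B = -8*e1 - 6*e2 + 0*e3


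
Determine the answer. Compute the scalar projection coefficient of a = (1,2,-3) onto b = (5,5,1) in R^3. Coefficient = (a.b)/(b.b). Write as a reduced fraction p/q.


Projection coefficient = (a . b) / (b . b)
a . b = 1*5 + 2*5 + (-3)*1
= 5 + 10 + (-3) = 12
b . b = 5^2 + 5^2 + 1^2
= 25 + 25 + 1 = 51
Coefficient = 12/51
In lowest terms: 4/17


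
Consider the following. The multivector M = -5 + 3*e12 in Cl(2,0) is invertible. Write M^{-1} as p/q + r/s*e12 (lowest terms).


M = -5 + 3*e12, where e12^2 = -1.
Since M commutes with its reverse ~M = a - b*e12, M * ~M = a^2 - b^2*e12^2 = a^2 + b^2.
So M^{-1} = ~M / (a^2 + b^2) = (a - b*e12)/(a^2 + b^2).
a^2 + b^2 = 25 + 9 = 34
Scalar part = -5/34 = -5/34
Bivector coeff = -3/34 = -3/34
M^{-1} = -5/34 - 3/34*e12


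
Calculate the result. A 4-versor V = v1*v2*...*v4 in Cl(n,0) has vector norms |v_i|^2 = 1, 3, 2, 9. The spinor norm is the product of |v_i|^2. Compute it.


Spinor norm N(V) = |v1|^2 * |v2|^2 * ... * |v4|^2
= 1 * 3 * 2 * 9
Running product: 1, 3, 6, 54
N(V) = 54


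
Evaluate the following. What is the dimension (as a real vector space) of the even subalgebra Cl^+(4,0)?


Even subalgebra dimension = 2^(n-1)
n = 4 + 0 = 4
2^(4 - 1) = 2^3 = 8
Verification: sum of C(4,k) for even k = 1 + 6 + 1 = 8
Result = 8


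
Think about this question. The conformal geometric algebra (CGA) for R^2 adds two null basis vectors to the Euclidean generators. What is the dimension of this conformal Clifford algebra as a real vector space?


The conformal model of R^2 uses Cl(3,1): the 2 Euclidean generators plus two extra orthogonal generators e+ (e+^2 = +1) and e- (e-^2 = -1), from which the null vectors e0, einf are built.
Number of generators m = 2 + 2 = 4.
dim Cl(p,q) = 2^m = 2^4 = 16


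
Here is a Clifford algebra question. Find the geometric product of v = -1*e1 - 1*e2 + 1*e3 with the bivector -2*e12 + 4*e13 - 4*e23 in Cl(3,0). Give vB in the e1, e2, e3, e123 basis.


vB has grade-1 (vector) and grade-3 (trivector) parts: vB = (v _| B) + (v ^ B).
Vector part <vB>_1:
  e1: -v2*b12 - v3*b13 = -(-1)*(-2) - (1)*(4) = -6
  e2: v1*b12 - v3*b23 = (-1)*(-2) - (1)*(-4) = 6
  e3: v1*b13 + v2*b23 = (-1)*(4) + (-1)*(-4) = 0
Trivector part <vB>_3:
  e123: v1*b23 - v2*b13 + v3*b12 = (-1)*(-4) - (-1)*(4) + (1)*(-2) = 6
vB = -6*e1 + 6*e2 + 0*e3 + 6*e123


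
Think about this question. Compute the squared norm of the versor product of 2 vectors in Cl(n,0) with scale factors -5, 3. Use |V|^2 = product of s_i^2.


Each vector v_i has |v_i|^2 = s_i^2
Squared scales: (-5)^2 = 25, 3^2 = 9
|V|^2 = 25 * 9
= 225


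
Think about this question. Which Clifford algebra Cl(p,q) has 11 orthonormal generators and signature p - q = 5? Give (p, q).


We need p + q = 11 and p - q = 5.
Adding: 2p = 11 + 5 = 16, so p = 8.
Then q = 11 - 8 = 3.
(p, q) = (8, 3)


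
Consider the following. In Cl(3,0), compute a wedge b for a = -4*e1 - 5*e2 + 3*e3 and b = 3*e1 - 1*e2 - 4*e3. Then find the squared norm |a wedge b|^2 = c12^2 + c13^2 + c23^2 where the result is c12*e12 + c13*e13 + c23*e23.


a wedge b = (a1*b2 - a2*b1)*e12 + (a1*b3 - a3*b1)*e13 + (a2*b3 - a3*b2)*e23
e12 coeff: (-4)*(-1) - (-5)*3 = 4 - (-15) = 19
e13 coeff: (-4)*(-4) - 3*3 = 16 - 9 = 7
e23 coeff: (-5)*(-4) - 3*(-1) = 20 - (-3) = 23
|a wedge b|^2 = 19^2 + 7^2 + 23^2
= 361 + 49 + 529
= 939


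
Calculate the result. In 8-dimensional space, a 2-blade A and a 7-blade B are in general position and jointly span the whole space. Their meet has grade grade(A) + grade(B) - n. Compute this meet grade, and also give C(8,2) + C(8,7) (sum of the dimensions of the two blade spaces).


Meet grade = grade(A) + grade(B) - n
= 2 + 7 - 8 = 1
C(8,2) = 28
C(8,7) = 8
dim_A + dim_B = 28 + 8 = 36


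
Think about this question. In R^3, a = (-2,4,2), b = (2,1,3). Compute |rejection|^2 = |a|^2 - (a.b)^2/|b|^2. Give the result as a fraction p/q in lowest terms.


|a|^2 = (-2)^2 + 4^2 + 2^2 = 24
|b|^2 = 2^2 + 1^2 + 3^2 = 14
a . b = (-2)*2 + 4*1 + 2*3 = 6
(a.b)^2 = 6^2 = 36
|rej|^2 = 24 - 36/14
= (336 - 36)/14
= 300/14
In lowest terms: 150/7


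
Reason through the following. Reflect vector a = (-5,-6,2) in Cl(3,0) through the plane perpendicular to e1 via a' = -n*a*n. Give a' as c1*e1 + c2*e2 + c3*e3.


Reflection formula: a' = -n*a*n, with n = e1 (unit vector, n^2 = 1).
For reflection through hyperplane perp to e1:
The component along e1 flips sign, others stay.
a = (-5, -6, 2)
a' = (5, -6, 2)
a' = 5*e1 - 6*e2 + 2*e3


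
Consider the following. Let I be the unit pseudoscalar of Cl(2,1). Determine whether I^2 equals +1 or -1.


The pseudoscalar I = e1...e_n (product of all n generators) of Cl(p,q) satisfies I^2 = (-1)^(q + n(n-1)/2).
p = 2, q = 1, n = p + q = 3
n(n-1)/2 = 3 * 2 / 2 = 3
Exponent = q + n(n-1)/2 = 1 + 3 = 4
I^2 = (-1)^4 = +1


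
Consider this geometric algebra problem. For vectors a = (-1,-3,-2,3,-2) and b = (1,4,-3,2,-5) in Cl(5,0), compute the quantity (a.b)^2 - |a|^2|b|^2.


a . b = (-1)*1 + (-3)*4 + (-2)*(-3) + 3*2 + (-2)*(-5)
= -1 + (-12) + 6 + 6 + 10 = 9
|a|^2 = (-1)^2 + (-3)^2 + (-2)^2 + 3^2 + (-2)^2 = 27
|b|^2 = 1^2 + 4^2 + (-3)^2 + 2^2 + (-5)^2 = 55
(a.b)^2 = 9^2 = 81
|a|^2 * |b|^2 = 27 * 55 = 1485
Result = 81 - 1485 = -1404


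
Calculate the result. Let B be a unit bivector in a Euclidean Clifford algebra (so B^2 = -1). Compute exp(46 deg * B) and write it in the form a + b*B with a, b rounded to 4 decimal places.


For a unit bivector B with B^2 = -1, the exponential series gives
e^(theta*B) = cos(theta) + sin(theta)*B (the GA analogue of Euler's formula).
theta = 46 degrees = 0.802851 rad
cos(46 deg) = 0.6947
sin(46 deg) = 0.7193
exp(theta*B) = 0.6947 + 0.7193*B


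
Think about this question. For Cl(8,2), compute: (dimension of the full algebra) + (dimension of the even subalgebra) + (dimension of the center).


n = 8 + 2 = 10
Total dim = 2^10 = 1024
Even subalgebra dim = 2^9 = 512
n is even, so center dim = 1
Sum = 1024 + 512 + 1 = 1537


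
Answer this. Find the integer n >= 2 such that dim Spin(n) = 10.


dim Spin(n) = dim so(n) = n(n-1)/2.
Solve n(n-1)/2 = 10, i.e. n^2 - n - 20 = 0.
Discriminant = 1 + 8*10 = 81
n = (1 + sqrt(81))/2 = (1 + 9)/2 = 5


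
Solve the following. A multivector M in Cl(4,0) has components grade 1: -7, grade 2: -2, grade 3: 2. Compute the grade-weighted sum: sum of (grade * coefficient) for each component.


Grade-weighted sum = sum of grade_k * coefficient_k
1*(-7) = -7
2*(-2) = -4
3*2 = 6
Total = -7 + (-4) + 6 = -5


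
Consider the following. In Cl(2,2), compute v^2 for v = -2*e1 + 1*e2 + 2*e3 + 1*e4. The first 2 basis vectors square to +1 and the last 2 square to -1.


v^2 = sum of c_i^2 * e_i^2
Positive signature terms (e_i^2 = +1): (-2)^2 + 1^2 = 5
Negative signature terms (e_j^2 = -1): 2^2 + 1^2 = 5
v^2 = 5 - 5 = 0


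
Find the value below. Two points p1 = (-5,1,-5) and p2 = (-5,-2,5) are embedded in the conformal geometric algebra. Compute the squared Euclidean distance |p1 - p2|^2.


p1 - p2 = (0, 3, -10)
|p1 - p2|^2 = 0^2 + 3^2 + (-10)^2
= 0 + 9 + 100
= 109


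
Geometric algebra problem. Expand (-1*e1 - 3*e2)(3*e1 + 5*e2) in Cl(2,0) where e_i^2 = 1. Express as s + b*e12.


Expand: (-1*e1 - 3*e2)(3*e1 + 5*e2)
= (-1)*3*e1e1 + (-1)*5*e1e2 + (-3)*3*e2e1 + (-3)*5*e2e2
Using e1^2 = e2^2 = 1, e2e1 = -e1e2:
Scalar part s = (-1)*3 + (-3)*5 = -3 + (-15) = -18
Bivector part b = (-1)*5 - (-3)*3 = -5 - (-9) = 4
uv = -18 + 4*e12


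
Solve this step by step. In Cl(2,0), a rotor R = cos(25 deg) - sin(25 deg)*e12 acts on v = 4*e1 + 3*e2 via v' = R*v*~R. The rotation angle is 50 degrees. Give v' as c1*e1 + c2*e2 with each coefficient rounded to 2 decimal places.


Rotor R = cos(25deg) - sin(25deg)*e12
Rotation angle theta = 2 * 25 = 50 degrees
v' = R*v*~R rotates v by theta.
cos(50deg) = 0.6428, sin(50deg) = 0.7660
v'_1 = 4*cos(50deg) - 3*sin(50deg)
= 4*0.6428 - 3*0.7660
= 0.27
v'_2 = 4*sin(50deg) + 3*cos(50deg)
= 4*0.7660 + 3*0.6428
= 4.99
v' = 0.27*e1 + 4.99*e2


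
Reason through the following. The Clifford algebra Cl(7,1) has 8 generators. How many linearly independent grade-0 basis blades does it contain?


Number of grade-k basis blades in Cl(p,q) with n = p + q is C(n, k).
n = 7 + 1 = 8
C(8, 0) = 8! / (0! * 8!)
= 40320 / (1 * 40320)
= 1


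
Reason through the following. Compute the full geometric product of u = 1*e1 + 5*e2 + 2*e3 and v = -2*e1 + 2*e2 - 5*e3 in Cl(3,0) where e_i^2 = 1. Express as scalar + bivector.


In Cl(3,0): e_i^2 = 1, e_ie_j = -e_je_i for i != j.
Scalar part = u . v = 1*(-2) + 5*2 + 2*(-5)
= -2 + 10 + (-10) = -2
e12 coeff = 1*2 - 5*(-2) = 2 - (-10) = 12
e13 coeff = 1*(-5) - 2*(-2) = -5 - (-4) = -1
e23 coeff = 5*(-5) - 2*2 = -25 - 4 = -29
uv = -2 + 12*e12 - 1*e13 - 29*e23


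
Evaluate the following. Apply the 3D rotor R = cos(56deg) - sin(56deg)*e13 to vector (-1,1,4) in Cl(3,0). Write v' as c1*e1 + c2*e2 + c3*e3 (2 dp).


Rotor R = cos(56deg) - sin(56deg)*e13
Rotation angle theta = 2 * 56 = 112 degrees in the e13 plane (e1 -> e3).
The component perpendicular to the plane (e2) is invariant: v'_2 = v2 = 1.00
cos(112deg) = -0.3746, sin(112deg) = 0.9272
v'_1 = v1*cos(theta) - v3*sin(theta) = -1*(-0.3746) - 4*0.9272 = -3.33
v'_3 = v1*sin(theta) + v3*cos(theta) = -1*0.9272 + 4*(-0.3746) = -2.43
v' = -3.33*e1 + 1.00*e2 - 2.43*e3


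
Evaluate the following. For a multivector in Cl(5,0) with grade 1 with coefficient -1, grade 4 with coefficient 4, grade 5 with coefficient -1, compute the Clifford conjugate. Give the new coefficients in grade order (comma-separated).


Clifford conjugate sign for grade k: (-1)^(k(k+1)/2)
Grade 1: (-1)^(1*2/2) = (-1)^1 = -1, coeff -1 -> 1
Grade 4: (-1)^(4*5/2) = (-1)^10 = 1, coeff 4 -> 4
Grade 5: (-1)^(5*6/2) = (-1)^15 = -1, coeff -1 -> 1
Conjugated coefficients: 1, 4, 1


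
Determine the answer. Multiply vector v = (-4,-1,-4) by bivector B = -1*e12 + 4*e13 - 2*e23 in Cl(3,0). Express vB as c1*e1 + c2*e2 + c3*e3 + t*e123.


vB has grade-1 (vector) and grade-3 (trivector) parts: vB = (v _| B) + (v ^ B).
Vector part <vB>_1:
  e1: -v2*b12 - v3*b13 = -(-1)*(-1) - (-4)*(4) = 15
  e2: v1*b12 - v3*b23 = (-4)*(-1) - (-4)*(-2) = -4
  e3: v1*b13 + v2*b23 = (-4)*(4) + (-1)*(-2) = -14
Trivector part <vB>_3:
  e123: v1*b23 - v2*b13 + v3*b12 = (-4)*(-2) - (-1)*(4) + (-4)*(-1) = 16
vB = 15*e1 - 4*e2 - 14*e3 + 16*e123


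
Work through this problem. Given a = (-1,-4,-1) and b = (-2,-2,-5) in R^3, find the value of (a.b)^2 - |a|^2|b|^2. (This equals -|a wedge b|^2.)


a . b = (-1)*(-2) + (-4)*(-2) + (-1)*(-5)
= 2 + 8 + 5 = 15
|a|^2 = (-1)^2 + (-4)^2 + (-1)^2 = 18
|b|^2 = (-2)^2 + (-2)^2 + (-5)^2 = 33
(a.b)^2 = 15^2 = 225
|a|^2 * |b|^2 = 18 * 33 = 594
Result = 225 - 594 = -369


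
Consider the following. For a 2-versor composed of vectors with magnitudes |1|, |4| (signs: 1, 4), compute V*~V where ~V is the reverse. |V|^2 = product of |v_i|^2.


Each vector v_i has |v_i|^2 = s_i^2
Squared scales: 1^2 = 1, 4^2 = 16
|V|^2 = 1 * 16
= 16


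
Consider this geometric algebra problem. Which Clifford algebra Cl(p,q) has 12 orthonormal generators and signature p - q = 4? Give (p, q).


We need p + q = 12 and p - q = 4.
Adding: 2p = 12 + 4 = 16, so p = 8.
Then q = 12 - 8 = 4.
(p, q) = (8, 4)


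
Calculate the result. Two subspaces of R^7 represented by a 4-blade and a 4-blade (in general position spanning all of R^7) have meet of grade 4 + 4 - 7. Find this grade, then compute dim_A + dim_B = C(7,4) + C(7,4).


Meet grade = grade(A) + grade(B) - n
= 4 + 4 - 7 = 1
C(7,4) = 35
C(7,4) = 35
dim_A + dim_B = 35 + 35 = 70


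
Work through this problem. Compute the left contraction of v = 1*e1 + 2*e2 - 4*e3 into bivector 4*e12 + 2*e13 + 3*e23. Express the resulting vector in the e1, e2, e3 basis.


Left contraction v _| B = <vB>_1 (grade-1 part of the geometric product vB).
Using e1_|e12 = e2, e2_|e12 = -e1, e1_|e13 = e3, e3_|e13 = -e1, e2_|e23 = e3, e3_|e23 = -e2:
e1 coeff: -v2*b12 - v3*b13 = -(2)*(4) - (-4)*(2) = 0
e2 coeff: v1*b12 - v3*b23 = (1)*(4) - (-4)*(3) = 16
e3 coeff: v1*b13 + v2*b23 = (1)*(2) + (2)*(3) = 8
v _| B = 0*e1 + 16*e2 + 8*e3


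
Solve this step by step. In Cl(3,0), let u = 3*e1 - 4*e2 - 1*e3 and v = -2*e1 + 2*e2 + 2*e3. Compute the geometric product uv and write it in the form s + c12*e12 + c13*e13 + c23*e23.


In Cl(3,0): e_i^2 = 1, e_ie_j = -e_je_i for i != j.
Scalar part = u . v = 3*(-2) + (-4)*2 + (-1)*2
= -6 + (-8) + (-2) = -16
e12 coeff = 3*2 - (-4)*(-2) = 6 - 8 = -2
e13 coeff = 3*2 - (-1)*(-2) = 6 - 2 = 4
e23 coeff = (-4)*2 - (-1)*2 = -8 - (-2) = -6
uv = -16 - 2*e12 + 4*e13 - 6*e23


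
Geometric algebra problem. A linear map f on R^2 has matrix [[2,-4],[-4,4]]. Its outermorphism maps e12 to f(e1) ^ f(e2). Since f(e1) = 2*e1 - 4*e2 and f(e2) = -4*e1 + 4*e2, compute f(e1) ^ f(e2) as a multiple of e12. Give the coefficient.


The outermorphism of a linear map f sends e1^e2 to f(e1)^f(e2).
f(e1) = 2*e1 - 4*e2
f(e2) = -4*e1 + 4*e2
f(e1) ^ f(e2) = (2*e1 - 4*e2) ^ (-4*e1 + 4*e2)
= 2*4*e12 + (-4)*(-4)*e21
= (8 - 16)*e12
= -8*e12
Coefficient = -8


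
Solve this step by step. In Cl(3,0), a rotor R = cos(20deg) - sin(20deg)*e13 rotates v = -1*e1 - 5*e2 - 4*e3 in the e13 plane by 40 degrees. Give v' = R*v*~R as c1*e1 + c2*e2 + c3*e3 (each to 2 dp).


Rotor R = cos(20deg) - sin(20deg)*e13
Rotation angle theta = 2 * 20 = 40 degrees in the e13 plane (e1 -> e3).
The component perpendicular to the plane (e2) is invariant: v'_2 = v2 = -5.00
cos(40deg) = 0.7660, sin(40deg) = 0.6428
v'_1 = v1*cos(theta) - v3*sin(theta) = -1*0.7660 - (-4)*0.6428 = 1.81
v'_3 = v1*sin(theta) + v3*cos(theta) = -1*0.6428 + (-4)*0.7660 = -3.71
v' = 1.81*e1 - 5.00*e2 - 3.71*e3


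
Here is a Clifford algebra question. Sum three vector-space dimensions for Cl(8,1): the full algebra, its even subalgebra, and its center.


n = 8 + 1 = 9
Total dim = 2^9 = 512
Even subalgebra dim = 2^8 = 256
n is odd, so center dim = 2
Sum = 512 + 256 + 2 = 770


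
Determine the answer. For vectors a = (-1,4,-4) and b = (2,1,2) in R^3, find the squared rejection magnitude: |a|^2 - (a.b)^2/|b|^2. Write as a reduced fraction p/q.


|a|^2 = (-1)^2 + 4^2 + (-4)^2 = 33
|b|^2 = 2^2 + 1^2 + 2^2 = 9
a . b = (-1)*2 + 4*1 + (-4)*2 = -6
(a.b)^2 = (-6)^2 = 36
|rej|^2 = 33 - 36/9
= (297 - 36)/9
= 261/9
In lowest terms: 29/1


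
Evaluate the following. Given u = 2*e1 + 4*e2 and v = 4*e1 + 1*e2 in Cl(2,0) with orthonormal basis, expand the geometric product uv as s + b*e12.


Expand: (2*e1 + 4*e2)(4*e1 + 1*e2)
= 2*4*e1e1 + 2*1*e1e2 + 4*4*e2e1 + 4*1*e2e2
Using e1^2 = e2^2 = 1, e2e1 = -e1e2:
Scalar part s = 2*4 + 4*1 = 8 + 4 = 12
Bivector part b = 2*1 - 4*4 = 2 - 16 = -14
uv = 12 - 14*e12


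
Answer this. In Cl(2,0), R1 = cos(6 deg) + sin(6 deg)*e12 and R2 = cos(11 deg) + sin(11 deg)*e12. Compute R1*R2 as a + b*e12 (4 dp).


Same-plane rotors commute and their half-angles add:
R1*R2 = cos(a1 + a2) + sin(a1 + a2)*e12.
a1 + a2 = 6 + 11 = 17 deg
cos(17 deg) = 0.9563
sin(17 deg) = 0.2924
R1*R2 = 0.9563 + 0.2924*e12


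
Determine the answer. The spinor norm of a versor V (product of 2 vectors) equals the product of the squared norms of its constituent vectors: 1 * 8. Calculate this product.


Spinor norm N(V) = |v1|^2 * |v2|^2 * ... * |v2|^2
= 1 * 8
Running product: 1, 8
N(V) = 8


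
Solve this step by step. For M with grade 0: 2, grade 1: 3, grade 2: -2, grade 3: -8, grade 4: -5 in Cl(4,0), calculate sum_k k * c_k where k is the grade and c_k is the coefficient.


Grade-weighted sum = sum of grade_k * coefficient_k
0*2 = 0
1*3 = 3
2*(-2) = -4
3*(-8) = -24
4*(-5) = -20
Total = 0 + 3 + (-4) + (-24) + (-20) = -45


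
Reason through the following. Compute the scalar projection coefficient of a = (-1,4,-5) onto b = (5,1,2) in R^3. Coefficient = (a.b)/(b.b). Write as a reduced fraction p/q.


Projection coefficient = (a . b) / (b . b)
a . b = (-1)*5 + 4*1 + (-5)*2
= -5 + 4 + (-10) = -11
b . b = 5^2 + 1^2 + 2^2
= 25 + 1 + 4 = 30
Coefficient = -11/30
In lowest terms: -11/30


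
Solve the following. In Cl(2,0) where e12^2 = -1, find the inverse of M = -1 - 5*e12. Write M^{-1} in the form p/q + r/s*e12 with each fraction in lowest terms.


M = -1 - 5*e12, where e12^2 = -1.
Since M commutes with its reverse ~M = a - b*e12, M * ~M = a^2 - b^2*e12^2 = a^2 + b^2.
So M^{-1} = ~M / (a^2 + b^2) = (a - b*e12)/(a^2 + b^2).
a^2 + b^2 = 1 + 25 = 26
Scalar part = -1/26 = -1/26
Bivector coeff = 5/26 = 5/26
M^{-1} = -1/26 + 5/26*e12


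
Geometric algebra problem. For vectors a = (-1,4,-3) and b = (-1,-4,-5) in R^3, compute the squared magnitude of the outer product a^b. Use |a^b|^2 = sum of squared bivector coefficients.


a wedge b = (a1*b2 - a2*b1)*e12 + (a1*b3 - a3*b1)*e13 + (a2*b3 - a3*b2)*e23
e12 coeff: (-1)*(-4) - 4*(-1) = 4 - (-4) = 8
e13 coeff: (-1)*(-5) - (-3)*(-1) = 5 - 3 = 2
e23 coeff: 4*(-5) - (-3)*(-4) = -20 - 12 = -32
|a wedge b|^2 = 8^2 + 2^2 + (-32)^2
= 64 + 4 + 1024
= 1092


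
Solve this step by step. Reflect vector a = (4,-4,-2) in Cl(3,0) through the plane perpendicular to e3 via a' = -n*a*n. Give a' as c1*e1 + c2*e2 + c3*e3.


Reflection formula: a' = -n*a*n, with n = e3 (unit vector, n^2 = 1).
For reflection through hyperplane perp to e3:
The component along e3 flips sign, others stay.
a = (4, -4, -2)
a' = (4, -4, 2)
a' = 4*e1 - 4*e2 + 2*e3


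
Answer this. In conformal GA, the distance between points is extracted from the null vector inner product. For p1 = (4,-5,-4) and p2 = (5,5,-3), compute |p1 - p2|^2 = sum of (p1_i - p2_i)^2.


p1 - p2 = (-1, -10, -1)
|p1 - p2|^2 = (-1)^2 + (-10)^2 + (-1)^2
= 1 + 100 + 1
= 102


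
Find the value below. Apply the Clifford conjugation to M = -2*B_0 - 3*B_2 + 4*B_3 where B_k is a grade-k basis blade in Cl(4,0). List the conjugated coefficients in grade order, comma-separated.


Clifford conjugate sign for grade k: (-1)^(k(k+1)/2)
Grade 0: (-1)^(0*1/2) = (-1)^0 = 1, coeff -2 -> -2
Grade 2: (-1)^(2*3/2) = (-1)^3 = -1, coeff -3 -> 3
Grade 3: (-1)^(3*4/2) = (-1)^6 = 1, coeff 4 -> 4
Conjugated coefficients: -2, 3, 4


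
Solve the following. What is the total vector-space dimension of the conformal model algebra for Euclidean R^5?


The conformal model of R^5 uses Cl(6,1): the 5 Euclidean generators plus two extra orthogonal generators e+ (e+^2 = +1) and e- (e-^2 = -1), from which the null vectors e0, einf are built.
Number of generators m = 5 + 2 = 7.
dim Cl(p,q) = 2^m = 2^7 = 128


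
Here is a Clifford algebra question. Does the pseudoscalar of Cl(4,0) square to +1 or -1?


The pseudoscalar I = e1...e_n (product of all n generators) of Cl(p,q) satisfies I^2 = (-1)^(q + n(n-1)/2).
p = 4, q = 0, n = p + q = 4
n(n-1)/2 = 4 * 3 / 2 = 6
Exponent = q + n(n-1)/2 = 0 + 6 = 6
I^2 = (-1)^6 = +1


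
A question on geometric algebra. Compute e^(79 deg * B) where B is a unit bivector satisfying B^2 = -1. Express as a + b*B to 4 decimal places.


For a unit bivector B with B^2 = -1, the exponential series gives
e^(theta*B) = cos(theta) + sin(theta)*B (the GA analogue of Euler's formula).
theta = 79 degrees = 1.37881 rad
cos(79 deg) = 0.1908
sin(79 deg) = 0.9816
exp(theta*B) = 0.1908 + 0.9816*B


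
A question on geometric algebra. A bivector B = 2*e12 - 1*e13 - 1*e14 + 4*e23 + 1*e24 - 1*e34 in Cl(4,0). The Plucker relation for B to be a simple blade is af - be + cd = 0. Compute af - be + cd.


Plucker relation: af - be + cd
a*f = 2*(-1) = -2
b*e = (-1)*1 = -1
c*d = (-1)*4 = -4
af - be + cd = -2 - (-1) + (-4)
= -5


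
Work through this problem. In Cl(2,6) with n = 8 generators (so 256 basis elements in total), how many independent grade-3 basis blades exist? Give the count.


Number of grade-k basis blades in Cl(p,q) with n = p + q is C(n, k).
n = 2 + 6 = 8
C(8, 3) = 8! / (3! * 5!)
= 40320 / (6 * 120)
= 56


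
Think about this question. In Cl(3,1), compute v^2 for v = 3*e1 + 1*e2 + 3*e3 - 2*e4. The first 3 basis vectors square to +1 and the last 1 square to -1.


v^2 = sum of c_i^2 * e_i^2
Positive signature terms (e_i^2 = +1): 3^2 + 1^2 + 3^2 = 19
Negative signature terms (e_j^2 = -1): (-2)^2 = 4
v^2 = 19 - 4 = 15


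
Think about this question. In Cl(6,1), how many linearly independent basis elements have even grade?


Even subalgebra dimension = 2^(n-1)
n = 6 + 1 = 7
2^(7 - 1) = 2^6 = 64
Verification: sum of C(7,k) for even k = 1 + 21 + 35 + 7 = 64
Result = 64


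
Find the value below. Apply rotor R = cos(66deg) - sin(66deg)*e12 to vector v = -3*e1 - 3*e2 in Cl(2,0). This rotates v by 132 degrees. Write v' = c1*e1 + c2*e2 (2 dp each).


Rotor R = cos(66deg) - sin(66deg)*e12
Rotation angle theta = 2 * 66 = 132 degrees
v' = R*v*~R rotates v by theta.
cos(132deg) = -0.6691, sin(132deg) = 0.7431
v'_1 = -3*cos(132deg) - (-3)*sin(132deg)
= -3*(-0.6691) - (-3)*0.7431
= 4.24
v'_2 = -3*sin(132deg) + (-3)*cos(132deg)
= -3*0.7431 + (-3)*(-0.6691)
= -0.22
v' = 4.24*e1 - 0.22*e2


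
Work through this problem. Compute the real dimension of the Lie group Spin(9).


Spin(n) double-covers SO(n); both have Lie algebra so(n) of dimension n(n-1)/2.
n = 9
n(n-1) = 9 * 8 = 72
dim Spin(9) = 72/2 = 36


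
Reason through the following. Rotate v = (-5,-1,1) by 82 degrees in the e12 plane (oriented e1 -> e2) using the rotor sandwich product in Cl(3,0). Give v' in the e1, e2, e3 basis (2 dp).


Rotor R = cos(41deg) - sin(41deg)*e12
Rotation angle theta = 2 * 41 = 82 degrees in the e12 plane (e1 -> e2).
The component perpendicular to the plane (e3) is invariant: v'_3 = v3 = 1.00
cos(82deg) = 0.1392, sin(82deg) = 0.9903
v'_1 = v1*cos(theta) - v2*sin(theta) = -5*0.1392 - (-1)*0.9903 = 0.29
v'_2 = v1*sin(theta) + v2*cos(theta) = -5*0.9903 + (-1)*0.1392 = -5.09
v' = 0.29*e1 - 5.09*e2 + 1.00*e3


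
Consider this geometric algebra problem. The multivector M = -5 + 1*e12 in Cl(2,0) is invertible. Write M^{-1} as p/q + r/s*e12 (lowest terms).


M = -5 + 1*e12, where e12^2 = -1.
Since M commutes with its reverse ~M = a - b*e12, M * ~M = a^2 - b^2*e12^2 = a^2 + b^2.
So M^{-1} = ~M / (a^2 + b^2) = (a - b*e12)/(a^2 + b^2).
a^2 + b^2 = 25 + 1 = 26
Scalar part = -5/26 = -5/26
Bivector coeff = -1/26 = -1/26
M^{-1} = -5/26 - 1/26*e12


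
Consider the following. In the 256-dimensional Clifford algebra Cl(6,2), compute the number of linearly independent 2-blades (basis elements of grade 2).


Number of grade-k basis blades in Cl(p,q) with n = p + q is C(n, k).
n = 6 + 2 = 8
C(8, 2) = 8! / (2! * 6!)
= 40320 / (2 * 720)
= 28


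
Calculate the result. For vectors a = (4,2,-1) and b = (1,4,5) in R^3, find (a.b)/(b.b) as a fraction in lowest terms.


Projection coefficient = (a . b) / (b . b)
a . b = 4*1 + 2*4 + (-1)*5
= 4 + 8 + (-5) = 7
b . b = 1^2 + 4^2 + 5^2
= 1 + 16 + 25 = 42
Coefficient = 7/42
In lowest terms: 1/6


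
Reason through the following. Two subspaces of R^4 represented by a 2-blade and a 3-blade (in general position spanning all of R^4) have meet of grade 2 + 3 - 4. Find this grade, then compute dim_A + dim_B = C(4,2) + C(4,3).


Meet grade = grade(A) + grade(B) - n
= 2 + 3 - 4 = 1
C(4,2) = 6
C(4,3) = 4
dim_A + dim_B = 6 + 4 = 10


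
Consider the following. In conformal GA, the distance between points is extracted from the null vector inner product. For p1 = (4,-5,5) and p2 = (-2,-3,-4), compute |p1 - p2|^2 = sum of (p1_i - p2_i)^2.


p1 - p2 = (6, -2, 9)
|p1 - p2|^2 = 6^2 + (-2)^2 + 9^2
= 36 + 4 + 81
= 121


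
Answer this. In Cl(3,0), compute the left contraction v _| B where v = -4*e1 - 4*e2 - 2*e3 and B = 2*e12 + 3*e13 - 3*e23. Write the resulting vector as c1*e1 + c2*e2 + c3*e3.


Left contraction v _| B = <vB>_1 (grade-1 part of the geometric product vB).
Using e1_|e12 = e2, e2_|e12 = -e1, e1_|e13 = e3, e3_|e13 = -e1, e2_|e23 = e3, e3_|e23 = -e2:
e1 coeff: -v2*b12 - v3*b13 = -(-4)*(2) - (-2)*(3) = 14
e2 coeff: v1*b12 - v3*b23 = (-4)*(2) - (-2)*(-3) = -14
e3 coeff: v1*b13 + v2*b23 = (-4)*(3) + (-4)*(-3) = 0
v _| B = 14*e1 - 14*e2 + 0*e3


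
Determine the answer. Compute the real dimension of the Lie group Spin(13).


Spin(n) double-covers SO(n); both have Lie algebra so(n) of dimension n(n-1)/2.
n = 13
n(n-1) = 13 * 12 = 156
dim Spin(13) = 156/2 = 78


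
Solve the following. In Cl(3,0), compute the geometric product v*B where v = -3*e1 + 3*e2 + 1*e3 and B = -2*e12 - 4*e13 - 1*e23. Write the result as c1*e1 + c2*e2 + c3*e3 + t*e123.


vB has grade-1 (vector) and grade-3 (trivector) parts: vB = (v _| B) + (v ^ B).
Vector part <vB>_1:
  e1: -v2*b12 - v3*b13 = -(3)*(-2) - (1)*(-4) = 10
  e2: v1*b12 - v3*b23 = (-3)*(-2) - (1)*(-1) = 7
  e3: v1*b13 + v2*b23 = (-3)*(-4) + (3)*(-1) = 9
Trivector part <vB>_3:
  e123: v1*b23 - v2*b13 + v3*b12 = (-3)*(-1) - (3)*(-4) + (1)*(-2) = 13
vB = 10*e1 + 7*e2 + 9*e3 + 13*e123


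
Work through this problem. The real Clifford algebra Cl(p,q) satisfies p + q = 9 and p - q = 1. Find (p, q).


We need p + q = 9 and p - q = 1.
Adding: 2p = 9 + 1 = 10, so p = 5.
Then q = 9 - 5 = 4.
(p, q) = (5, 4)


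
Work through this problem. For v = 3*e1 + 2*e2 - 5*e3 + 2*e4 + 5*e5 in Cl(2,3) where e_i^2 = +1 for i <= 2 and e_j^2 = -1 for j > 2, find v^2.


v^2 = sum of c_i^2 * e_i^2
Positive signature terms (e_i^2 = +1): 3^2 + 2^2 = 13
Negative signature terms (e_j^2 = -1): (-5)^2 + 2^2 + 5^2 = 54
v^2 = 13 - 54 = -41


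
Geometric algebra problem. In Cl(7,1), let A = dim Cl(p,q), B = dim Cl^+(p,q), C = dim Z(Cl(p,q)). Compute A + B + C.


n = 7 + 1 = 8
Total dim = 2^8 = 256
Even subalgebra dim = 2^7 = 128
n is even, so center dim = 1
Sum = 256 + 128 + 1 = 385


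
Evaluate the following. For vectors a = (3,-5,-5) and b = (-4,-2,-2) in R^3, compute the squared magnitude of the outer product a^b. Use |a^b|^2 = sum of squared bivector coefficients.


a wedge b = (a1*b2 - a2*b1)*e12 + (a1*b3 - a3*b1)*e13 + (a2*b3 - a3*b2)*e23
e12 coeff: 3*(-2) - (-5)*(-4) = -6 - 20 = -26
e13 coeff: 3*(-2) - (-5)*(-4) = -6 - 20 = -26
e23 coeff: (-5)*(-2) - (-5)*(-2) = 10 - 10 = 0
|a wedge b|^2 = (-26)^2 + (-26)^2 + 0^2
= 676 + 676 + 0
= 1352


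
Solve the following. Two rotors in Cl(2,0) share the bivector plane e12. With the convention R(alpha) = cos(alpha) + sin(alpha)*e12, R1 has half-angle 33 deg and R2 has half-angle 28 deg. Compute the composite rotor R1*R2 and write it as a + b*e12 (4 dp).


Same-plane rotors commute and their half-angles add:
R1*R2 = cos(a1 + a2) + sin(a1 + a2)*e12.
a1 + a2 = 33 + 28 = 61 deg
cos(61 deg) = 0.4848
sin(61 deg) = 0.8746
R1*R2 = 0.4848 + 0.8746*e12


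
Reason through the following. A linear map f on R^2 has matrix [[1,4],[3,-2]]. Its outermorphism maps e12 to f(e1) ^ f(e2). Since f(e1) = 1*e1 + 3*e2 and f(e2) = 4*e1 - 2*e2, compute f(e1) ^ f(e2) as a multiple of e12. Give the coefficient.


The outermorphism of a linear map f sends e1^e2 to f(e1)^f(e2).
f(e1) = 1*e1 + 3*e2
f(e2) = 4*e1 - 2*e2
f(e1) ^ f(e2) = (1*e1 + 3*e2) ^ (4*e1 - 2*e2)
= 1*(-2)*e12 + 3*4*e21
= (-2 - 12)*e12
= -14*e12
Coefficient = -14


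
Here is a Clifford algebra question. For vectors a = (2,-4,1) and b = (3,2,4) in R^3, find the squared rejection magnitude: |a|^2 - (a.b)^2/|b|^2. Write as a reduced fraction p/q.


|a|^2 = 2^2 + (-4)^2 + 1^2 = 21
|b|^2 = 3^2 + 2^2 + 4^2 = 29
a . b = 2*3 + (-4)*2 + 1*4 = 2
(a.b)^2 = 2^2 = 4
|rej|^2 = 21 - 4/29
= (609 - 4)/29
= 605/29
In lowest terms: 605/29


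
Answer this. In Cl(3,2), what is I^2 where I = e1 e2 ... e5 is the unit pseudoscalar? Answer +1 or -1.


The pseudoscalar I = e1...e_n (product of all n generators) of Cl(p,q) satisfies I^2 = (-1)^(q + n(n-1)/2).
p = 3, q = 2, n = p + q = 5
n(n-1)/2 = 5 * 4 / 2 = 10
Exponent = q + n(n-1)/2 = 2 + 10 = 12
I^2 = (-1)^12 = +1


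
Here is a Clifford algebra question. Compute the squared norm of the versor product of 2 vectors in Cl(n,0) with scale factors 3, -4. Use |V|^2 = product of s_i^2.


Each vector v_i has |v_i|^2 = s_i^2
Squared scales: 3^2 = 9, (-4)^2 = 16
|V|^2 = 9 * 16
= 144


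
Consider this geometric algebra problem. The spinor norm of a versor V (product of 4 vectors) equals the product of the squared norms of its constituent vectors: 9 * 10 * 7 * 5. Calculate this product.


Spinor norm N(V) = |v1|^2 * |v2|^2 * ... * |v4|^2
= 9 * 10 * 7 * 5
Running product: 9, 90, 630, 3150
N(V) = 3150


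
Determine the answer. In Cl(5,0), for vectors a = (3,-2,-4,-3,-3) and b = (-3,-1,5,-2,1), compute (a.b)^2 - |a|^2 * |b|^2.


a . b = 3*(-3) + (-2)*(-1) + (-4)*5 + (-3)*(-2) + (-3)*1
= -9 + 2 + (-20) + 6 + (-3) = -24
|a|^2 = 3^2 + (-2)^2 + (-4)^2 + (-3)^2 + (-3)^2 = 47
|b|^2 = (-3)^2 + (-1)^2 + 5^2 + (-2)^2 + 1^2 = 40
(a.b)^2 = (-24)^2 = 576
|a|^2 * |b|^2 = 47 * 40 = 1880
Result = 576 - 1880 = -1304


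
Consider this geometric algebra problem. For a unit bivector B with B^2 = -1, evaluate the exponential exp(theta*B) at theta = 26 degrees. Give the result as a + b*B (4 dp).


For a unit bivector B with B^2 = -1, the exponential series gives
e^(theta*B) = cos(theta) + sin(theta)*B (the GA analogue of Euler's formula).
theta = 26 degrees = 0.453786 rad
cos(26 deg) = 0.8988
sin(26 deg) = 0.4384
exp(theta*B) = 0.8988 + 0.4384*B


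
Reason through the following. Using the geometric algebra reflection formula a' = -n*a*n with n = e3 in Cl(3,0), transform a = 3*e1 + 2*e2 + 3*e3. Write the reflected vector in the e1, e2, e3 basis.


Reflection formula: a' = -n*a*n, with n = e3 (unit vector, n^2 = 1).
For reflection through hyperplane perp to e3:
The component along e3 flips sign, others stay.
a = (3, 2, 3)
a' = (3, 2, -3)
a' = 3*e1 + 2*e2 - 3*e3


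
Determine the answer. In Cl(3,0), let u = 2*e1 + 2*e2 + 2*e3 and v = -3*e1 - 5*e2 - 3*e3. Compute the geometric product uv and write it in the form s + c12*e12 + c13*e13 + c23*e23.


In Cl(3,0): e_i^2 = 1, e_ie_j = -e_je_i for i != j.
Scalar part = u . v = 2*(-3) + 2*(-5) + 2*(-3)
= -6 + (-10) + (-6) = -22
e12 coeff = 2*(-5) - 2*(-3) = -10 - (-6) = -4
e13 coeff = 2*(-3) - 2*(-3) = -6 - (-6) = 0
e23 coeff = 2*(-3) - 2*(-5) = -6 - (-10) = 4
uv = -22 - 4*e12 + 0*e13 + 4*e23


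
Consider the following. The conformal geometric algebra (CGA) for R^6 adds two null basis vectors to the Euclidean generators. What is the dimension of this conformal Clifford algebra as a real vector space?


The conformal model of R^6 uses Cl(7,1): the 6 Euclidean generators plus two extra orthogonal generators e+ (e+^2 = +1) and e- (e-^2 = -1), from which the null vectors e0, einf are built.
Number of generators m = 6 + 2 = 8.
dim Cl(p,q) = 2^m = 2^8 = 256


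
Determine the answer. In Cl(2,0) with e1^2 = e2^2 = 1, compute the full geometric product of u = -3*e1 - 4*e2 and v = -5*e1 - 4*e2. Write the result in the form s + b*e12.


Expand: (-3*e1 - 4*e2)(-5*e1 - 4*e2)
= (-3)*(-5)*e1e1 + (-3)*(-4)*e1e2 + (-4)*(-5)*e2e1 + (-4)*(-4)*e2e2
Using e1^2 = e2^2 = 1, e2e1 = -e1e2:
Scalar part s = (-3)*(-5) + (-4)*(-4) = 15 + 16 = 31
Bivector part b = (-3)*(-4) - (-4)*(-5) = 12 - 20 = -8
uv = 31 - 8*e12


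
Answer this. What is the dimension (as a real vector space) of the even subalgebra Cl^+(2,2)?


Even subalgebra dimension = 2^(n-1)
n = 2 + 2 = 4
2^(4 - 1) = 2^3 = 8
Verification: sum of C(4,k) for even k = 1 + 6 + 1 = 8
Result = 8


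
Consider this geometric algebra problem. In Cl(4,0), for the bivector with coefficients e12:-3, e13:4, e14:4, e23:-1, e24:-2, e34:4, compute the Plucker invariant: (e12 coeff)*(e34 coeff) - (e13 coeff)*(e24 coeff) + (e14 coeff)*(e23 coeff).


Plucker relation: af - be + cd
a*f = (-3)*4 = -12
b*e = 4*(-2) = -8
c*d = 4*(-1) = -4
af - be + cd = -12 - (-8) + (-4)
= -8


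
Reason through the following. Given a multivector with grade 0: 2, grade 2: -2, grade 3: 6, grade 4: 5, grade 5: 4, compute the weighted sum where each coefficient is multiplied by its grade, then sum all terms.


Grade-weighted sum = sum of grade_k * coefficient_k
0*2 = 0
2*(-2) = -4
3*6 = 18
4*5 = 20
5*4 = 20
Total = 0 + (-4) + 18 + 20 + 20 = 54


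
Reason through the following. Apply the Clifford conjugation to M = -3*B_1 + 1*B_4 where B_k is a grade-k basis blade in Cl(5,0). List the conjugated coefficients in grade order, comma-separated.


Clifford conjugate sign for grade k: (-1)^(k(k+1)/2)
Grade 1: (-1)^(1*2/2) = (-1)^1 = -1, coeff -3 -> 3
Grade 4: (-1)^(4*5/2) = (-1)^10 = 1, coeff 1 -> 1
Conjugated coefficients: 3, 1


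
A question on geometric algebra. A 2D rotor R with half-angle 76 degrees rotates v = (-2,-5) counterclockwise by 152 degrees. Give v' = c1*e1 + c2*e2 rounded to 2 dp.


Rotor R = cos(76deg) - sin(76deg)*e12
Rotation angle theta = 2 * 76 = 152 degrees
v' = R*v*~R rotates v by theta.
cos(152deg) = -0.8829, sin(152deg) = 0.4695
v'_1 = -2*cos(152deg) - (-5)*sin(152deg)
= -2*(-0.8829) - (-5)*0.4695
= 4.11
v'_2 = -2*sin(152deg) + (-5)*cos(152deg)
= -2*0.4695 + (-5)*(-0.8829)
= 3.48
v' = 4.11*e1 + 3.48*e2


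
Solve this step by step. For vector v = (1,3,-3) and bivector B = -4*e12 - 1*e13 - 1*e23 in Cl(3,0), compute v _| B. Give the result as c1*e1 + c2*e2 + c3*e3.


Left contraction v _| B = <vB>_1 (grade-1 part of the geometric product vB).
Using e1_|e12 = e2, e2_|e12 = -e1, e1_|e13 = e3, e3_|e13 = -e1, e2_|e23 = e3, e3_|e23 = -e2:
e1 coeff: -v2*b12 - v3*b13 = -(3)*(-4) - (-3)*(-1) = 9
e2 coeff: v1*b12 - v3*b23 = (1)*(-4) - (-3)*(-1) = -7
e3 coeff: v1*b13 + v2*b23 = (1)*(-1) + (3)*(-1) = -4
v _| B = 9*e1 - 7*e2 - 4*e3


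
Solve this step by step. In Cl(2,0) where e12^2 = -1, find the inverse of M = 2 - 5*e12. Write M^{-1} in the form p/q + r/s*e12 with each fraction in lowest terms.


M = 2 - 5*e12, where e12^2 = -1.
Since M commutes with its reverse ~M = a - b*e12, M * ~M = a^2 - b^2*e12^2 = a^2 + b^2.
So M^{-1} = ~M / (a^2 + b^2) = (a - b*e12)/(a^2 + b^2).
a^2 + b^2 = 4 + 25 = 29
Scalar part = 2/29 = 2/29
Bivector coeff = 5/29 = 5/29
M^{-1} = 2/29 + 5/29*e12


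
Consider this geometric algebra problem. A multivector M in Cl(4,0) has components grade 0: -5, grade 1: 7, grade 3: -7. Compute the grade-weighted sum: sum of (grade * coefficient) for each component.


Grade-weighted sum = sum of grade_k * coefficient_k
0*(-5) = 0
1*7 = 7
3*(-7) = -21
Total = 0 + 7 + (-21) = -14


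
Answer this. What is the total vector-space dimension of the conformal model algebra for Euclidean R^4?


The conformal model of R^4 uses Cl(5,1): the 4 Euclidean generators plus two extra orthogonal generators e+ (e+^2 = +1) and e- (e-^2 = -1), from which the null vectors e0, einf are built.
Number of generators m = 4 + 2 = 6.
dim Cl(p,q) = 2^m = 2^6 = 64


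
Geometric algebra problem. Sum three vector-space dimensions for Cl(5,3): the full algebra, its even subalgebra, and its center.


n = 5 + 3 = 8
Total dim = 2^8 = 256
Even subalgebra dim = 2^7 = 128
n is even, so center dim = 1
Sum = 256 + 128 + 1 = 385


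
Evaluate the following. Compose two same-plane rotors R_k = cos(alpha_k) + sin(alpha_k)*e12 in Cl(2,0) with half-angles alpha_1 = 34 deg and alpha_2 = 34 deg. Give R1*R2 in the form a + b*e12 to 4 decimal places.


Same-plane rotors commute and their half-angles add:
R1*R2 = cos(a1 + a2) + sin(a1 + a2)*e12.
a1 + a2 = 34 + 34 = 68 deg
cos(68 deg) = 0.3746
sin(68 deg) = 0.9272
R1*R2 = 0.3746 + 0.9272*e12


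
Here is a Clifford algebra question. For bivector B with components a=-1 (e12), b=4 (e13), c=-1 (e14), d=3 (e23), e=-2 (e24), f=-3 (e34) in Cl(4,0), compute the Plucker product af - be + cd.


Plucker relation: af - be + cd
a*f = (-1)*(-3) = 3
b*e = 4*(-2) = -8
c*d = (-1)*3 = -3
af - be + cd = 3 - (-8) + (-3)
= 8


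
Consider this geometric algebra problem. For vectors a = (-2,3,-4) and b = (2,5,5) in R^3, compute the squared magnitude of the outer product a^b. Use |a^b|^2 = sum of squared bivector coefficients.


a wedge b = (a1*b2 - a2*b1)*e12 + (a1*b3 - a3*b1)*e13 + (a2*b3 - a3*b2)*e23
e12 coeff: (-2)*5 - 3*2 = -10 - 6 = -16
e13 coeff: (-2)*5 - (-4)*2 = -10 - (-8) = -2
e23 coeff: 3*5 - (-4)*5 = 15 - (-20) = 35
|a wedge b|^2 = (-16)^2 + (-2)^2 + 35^2
= 256 + 4 + 1225
= 1485


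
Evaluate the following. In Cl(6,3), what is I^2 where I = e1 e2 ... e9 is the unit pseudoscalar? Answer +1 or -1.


The pseudoscalar I = e1...e_n (product of all n generators) of Cl(p,q) satisfies I^2 = (-1)^(q + n(n-1)/2).
p = 6, q = 3, n = p + q = 9
n(n-1)/2 = 9 * 8 / 2 = 36
Exponent = q + n(n-1)/2 = 3 + 36 = 39
I^2 = (-1)^39 = -1


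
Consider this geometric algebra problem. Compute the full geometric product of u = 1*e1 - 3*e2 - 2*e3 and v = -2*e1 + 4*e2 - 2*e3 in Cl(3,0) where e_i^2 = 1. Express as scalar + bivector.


In Cl(3,0): e_i^2 = 1, e_ie_j = -e_je_i for i != j.
Scalar part = u . v = 1*(-2) + (-3)*4 + (-2)*(-2)
= -2 + (-12) + 4 = -10
e12 coeff = 1*4 - (-3)*(-2) = 4 - 6 = -2
e13 coeff = 1*(-2) - (-2)*(-2) = -2 - 4 = -6
e23 coeff = (-3)*(-2) - (-2)*4 = 6 - (-8) = 14
uv = -10 - 2*e12 - 6*e13 + 14*e23


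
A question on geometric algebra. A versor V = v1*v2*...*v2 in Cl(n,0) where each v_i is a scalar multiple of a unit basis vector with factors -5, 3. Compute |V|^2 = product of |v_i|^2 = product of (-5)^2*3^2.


Each vector v_i has |v_i|^2 = s_i^2
Squared scales: (-5)^2 = 25, 3^2 = 9
|V|^2 = 25 * 9
= 225


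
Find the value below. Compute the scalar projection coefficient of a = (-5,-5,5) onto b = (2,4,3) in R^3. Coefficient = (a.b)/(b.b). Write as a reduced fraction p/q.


Projection coefficient = (a . b) / (b . b)
a . b = (-5)*2 + (-5)*4 + 5*3
= -10 + (-20) + 15 = -15
b . b = 2^2 + 4^2 + 3^2
= 4 + 16 + 9 = 29
Coefficient = -15/29
In lowest terms: -15/29


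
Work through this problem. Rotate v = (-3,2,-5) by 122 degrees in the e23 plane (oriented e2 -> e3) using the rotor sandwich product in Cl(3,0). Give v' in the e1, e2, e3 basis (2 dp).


Rotor R = cos(61deg) - sin(61deg)*e23
Rotation angle theta = 2 * 61 = 122 degrees in the e23 plane (e2 -> e3).
The component perpendicular to the plane (e1) is invariant: v'_1 = v1 = -3.00
cos(122deg) = -0.5299, sin(122deg) = 0.8480
v'_2 = v2*cos(theta) - v3*sin(theta) = 2*(-0.5299) - (-5)*0.8480 = 3.18
v'_3 = v2*sin(theta) + v3*cos(theta) = 2*0.8480 + (-5)*(-0.5299) = 4.35
v' = -3.00*e1 + 3.18*e2 + 4.35*e3


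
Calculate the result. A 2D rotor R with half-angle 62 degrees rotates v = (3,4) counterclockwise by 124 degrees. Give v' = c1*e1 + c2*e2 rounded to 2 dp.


Rotor R = cos(62deg) - sin(62deg)*e12
Rotation angle theta = 2 * 62 = 124 degrees
v' = R*v*~R rotates v by theta.
cos(124deg) = -0.5592, sin(124deg) = 0.8290
v'_1 = 3*cos(124deg) - 4*sin(124deg)
= 3*(-0.5592) - 4*0.8290
= -4.99
v'_2 = 3*sin(124deg) + 4*cos(124deg)
= 3*0.8290 + 4*(-0.5592)
= 0.25
v' = -4.99*e1 + 0.25*e2


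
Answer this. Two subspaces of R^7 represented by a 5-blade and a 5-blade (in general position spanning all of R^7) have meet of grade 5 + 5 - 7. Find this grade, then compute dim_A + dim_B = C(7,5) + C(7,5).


Meet grade = grade(A) + grade(B) - n
= 5 + 5 - 7 = 3
C(7,5) = 21
C(7,5) = 21
dim_A + dim_B = 21 + 21 = 42


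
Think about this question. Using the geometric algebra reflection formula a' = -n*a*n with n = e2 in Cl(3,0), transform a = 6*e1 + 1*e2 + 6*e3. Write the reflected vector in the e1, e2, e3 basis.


Reflection formula: a' = -n*a*n, with n = e2 (unit vector, n^2 = 1).
For reflection through hyperplane perp to e2:
The component along e2 flips sign, others stay.
a = (6, 1, 6)
a' = (6, -1, 6)
a' = 6*e1 - 1*e2 + 6*e3


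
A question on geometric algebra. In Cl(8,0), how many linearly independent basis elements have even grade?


Even subalgebra dimension = 2^(n-1)
n = 8 + 0 = 8
2^(8 - 1) = 2^7 = 128
Verification: sum of C(8,k) for even k = 1 + 28 + 70 + 28 + 1 = 128
Result = 128
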